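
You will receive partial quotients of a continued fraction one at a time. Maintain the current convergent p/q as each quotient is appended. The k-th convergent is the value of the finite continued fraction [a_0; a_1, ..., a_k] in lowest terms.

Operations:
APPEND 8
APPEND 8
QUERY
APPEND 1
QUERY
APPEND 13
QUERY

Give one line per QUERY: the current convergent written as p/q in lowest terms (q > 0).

APPEND 8: p_0 = 8·1 + 0 = 8, q_0 = 8·0 + 1 = 1 → 8/1
APPEND 8: p_1 = 8·8 + 1 = 65, q_1 = 8·1 + 0 = 8 → 65/8
APPEND 1: p_2 = 1·65 + 8 = 73, q_2 = 1·8 + 1 = 9 → 73/9
APPEND 13: p_3 = 13·73 + 65 = 1014, q_3 = 13·9 + 8 = 125 → 1014/125

65/8
73/9
1014/125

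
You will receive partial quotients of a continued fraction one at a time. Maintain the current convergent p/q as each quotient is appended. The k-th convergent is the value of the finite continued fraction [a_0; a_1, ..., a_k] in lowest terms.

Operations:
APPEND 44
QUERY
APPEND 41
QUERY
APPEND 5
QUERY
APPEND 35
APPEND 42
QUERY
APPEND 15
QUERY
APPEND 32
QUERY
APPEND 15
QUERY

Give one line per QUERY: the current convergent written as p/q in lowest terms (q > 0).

44/1
1805/41
9069/206
13416309/304748
201563855/4578471
6463459669/146815820
97153458890/2206815771

APPEND 44: p_0 = 44·1 + 0 = 44, q_0 = 44·0 + 1 = 1 → 44/1
APPEND 41: p_1 = 41·44 + 1 = 1805, q_1 = 41·1 + 0 = 41 → 1805/41
APPEND 5: p_2 = 5·1805 + 44 = 9069, q_2 = 5·41 + 1 = 206 → 9069/206
APPEND 35: p_3 = 35·9069 + 1805 = 319220, q_3 = 35·206 + 41 = 7251 → 319220/7251
APPEND 42: p_4 = 42·319220 + 9069 = 13416309, q_4 = 42·7251 + 206 = 304748 → 13416309/304748
APPEND 15: p_5 = 15·13416309 + 319220 = 201563855, q_5 = 15·304748 + 7251 = 4578471 → 201563855/4578471
APPEND 32: p_6 = 32·201563855 + 13416309 = 6463459669, q_6 = 32·4578471 + 304748 = 146815820 → 6463459669/146815820
APPEND 15: p_7 = 15·6463459669 + 201563855 = 97153458890, q_7 = 15·146815820 + 4578471 = 2206815771 → 97153458890/2206815771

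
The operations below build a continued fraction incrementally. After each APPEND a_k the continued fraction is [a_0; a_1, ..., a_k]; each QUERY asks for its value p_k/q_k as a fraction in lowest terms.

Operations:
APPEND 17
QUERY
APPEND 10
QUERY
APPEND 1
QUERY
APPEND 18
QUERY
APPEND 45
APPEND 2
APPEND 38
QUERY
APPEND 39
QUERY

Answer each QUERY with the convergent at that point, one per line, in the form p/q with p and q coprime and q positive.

17/1
171/10
188/11
3555/208
12467641/729471
486561880/28468319

APPEND 17: p_0 = 17·1 + 0 = 17, q_0 = 17·0 + 1 = 1 → 17/1
APPEND 10: p_1 = 10·17 + 1 = 171, q_1 = 10·1 + 0 = 10 → 171/10
APPEND 1: p_2 = 1·171 + 17 = 188, q_2 = 1·10 + 1 = 11 → 188/11
APPEND 18: p_3 = 18·188 + 171 = 3555, q_3 = 18·11 + 10 = 208 → 3555/208
APPEND 45: p_4 = 45·3555 + 188 = 160163, q_4 = 45·208 + 11 = 9371 → 160163/9371
APPEND 2: p_5 = 2·160163 + 3555 = 323881, q_5 = 2·9371 + 208 = 18950 → 323881/18950
APPEND 38: p_6 = 38·323881 + 160163 = 12467641, q_6 = 38·18950 + 9371 = 729471 → 12467641/729471
APPEND 39: p_7 = 39·12467641 + 323881 = 486561880, q_7 = 39·729471 + 18950 = 28468319 → 486561880/28468319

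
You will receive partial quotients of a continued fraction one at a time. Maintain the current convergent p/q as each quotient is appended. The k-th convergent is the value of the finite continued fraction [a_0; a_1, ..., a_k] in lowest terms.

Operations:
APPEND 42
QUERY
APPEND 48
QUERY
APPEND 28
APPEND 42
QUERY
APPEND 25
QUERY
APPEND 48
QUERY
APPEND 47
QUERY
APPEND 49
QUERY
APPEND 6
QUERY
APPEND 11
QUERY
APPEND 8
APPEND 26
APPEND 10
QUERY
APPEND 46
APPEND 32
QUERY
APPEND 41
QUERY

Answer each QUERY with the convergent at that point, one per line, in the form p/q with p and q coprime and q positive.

42/1
2017/48
2375773/56538
59450843/1414795
2856016237/67966698
134292213982/3195849601
6583174501355/156664597147
39633339222112/943183432483
442549905944587/10531682354460
938814004208714758/22341640455535143
1385865776908627033574/32980457011205719975
56863775820844471448997/1353228678564770462251

APPEND 42: p_0 = 42·1 + 0 = 42, q_0 = 42·0 + 1 = 1 → 42/1
APPEND 48: p_1 = 48·42 + 1 = 2017, q_1 = 48·1 + 0 = 48 → 2017/48
APPEND 28: p_2 = 28·2017 + 42 = 56518, q_2 = 28·48 + 1 = 1345 → 56518/1345
APPEND 42: p_3 = 42·56518 + 2017 = 2375773, q_3 = 42·1345 + 48 = 56538 → 2375773/56538
APPEND 25: p_4 = 25·2375773 + 56518 = 59450843, q_4 = 25·56538 + 1345 = 1414795 → 59450843/1414795
APPEND 48: p_5 = 48·59450843 + 2375773 = 2856016237, q_5 = 48·1414795 + 56538 = 67966698 → 2856016237/67966698
APPEND 47: p_6 = 47·2856016237 + 59450843 = 134292213982, q_6 = 47·67966698 + 1414795 = 3195849601 → 134292213982/3195849601
APPEND 49: p_7 = 49·134292213982 + 2856016237 = 6583174501355, q_7 = 49·3195849601 + 67966698 = 156664597147 → 6583174501355/156664597147
APPEND 6: p_8 = 6·6583174501355 + 134292213982 = 39633339222112, q_8 = 6·156664597147 + 3195849601 = 943183432483 → 39633339222112/943183432483
APPEND 11: p_9 = 11·39633339222112 + 6583174501355 = 442549905944587, q_9 = 11·943183432483 + 156664597147 = 10531682354460 → 442549905944587/10531682354460
APPEND 8: p_10 = 8·442549905944587 + 39633339222112 = 3580032586778808, q_10 = 8·10531682354460 + 943183432483 = 85196642268163 → 3580032586778808/85196642268163
APPEND 26: p_11 = 26·3580032586778808 + 442549905944587 = 93523397162193595, q_11 = 26·85196642268163 + 10531682354460 = 2225644381326698 → 93523397162193595/2225644381326698
APPEND 10: p_12 = 10·93523397162193595 + 3580032586778808 = 938814004208714758, q_12 = 10·2225644381326698 + 85196642268163 = 22341640455535143 → 938814004208714758/22341640455535143
APPEND 46: p_13 = 46·938814004208714758 + 93523397162193595 = 43278967590763072463, q_13 = 46·22341640455535143 + 2225644381326698 = 1029941105335943276 → 43278967590763072463/1029941105335943276
APPEND 32: p_14 = 32·43278967590763072463 + 938814004208714758 = 1385865776908627033574, q_14 = 32·1029941105335943276 + 22341640455535143 = 32980457011205719975 → 1385865776908627033574/32980457011205719975
APPEND 41: p_15 = 41·1385865776908627033574 + 43278967590763072463 = 56863775820844471448997, q_15 = 41·32980457011205719975 + 1029941105335943276 = 1353228678564770462251 → 56863775820844471448997/1353228678564770462251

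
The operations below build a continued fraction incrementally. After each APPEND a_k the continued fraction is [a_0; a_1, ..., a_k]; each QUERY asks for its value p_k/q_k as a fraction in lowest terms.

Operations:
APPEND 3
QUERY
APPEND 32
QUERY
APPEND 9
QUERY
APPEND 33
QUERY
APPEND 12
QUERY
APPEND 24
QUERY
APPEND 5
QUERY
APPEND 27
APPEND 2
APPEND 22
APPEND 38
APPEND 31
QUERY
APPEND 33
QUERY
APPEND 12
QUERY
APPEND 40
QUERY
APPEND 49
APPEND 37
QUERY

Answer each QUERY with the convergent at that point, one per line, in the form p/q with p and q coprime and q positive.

3/1
97/32
876/289
29005/9569
348936/115117
8403469/2772377
42366281/13977002
62306560206841/20555472325365
2058124673114822/678993104737591
24759802637584705/8168472729176457
992450230176503022/327417902271795871
1801220830237767115993/594238308212017238903

APPEND 3: p_0 = 3·1 + 0 = 3, q_0 = 3·0 + 1 = 1 → 3/1
APPEND 32: p_1 = 32·3 + 1 = 97, q_1 = 32·1 + 0 = 32 → 97/32
APPEND 9: p_2 = 9·97 + 3 = 876, q_2 = 9·32 + 1 = 289 → 876/289
APPEND 33: p_3 = 33·876 + 97 = 29005, q_3 = 33·289 + 32 = 9569 → 29005/9569
APPEND 12: p_4 = 12·29005 + 876 = 348936, q_4 = 12·9569 + 289 = 115117 → 348936/115117
APPEND 24: p_5 = 24·348936 + 29005 = 8403469, q_5 = 24·115117 + 9569 = 2772377 → 8403469/2772377
APPEND 5: p_6 = 5·8403469 + 348936 = 42366281, q_6 = 5·2772377 + 115117 = 13977002 → 42366281/13977002
APPEND 27: p_7 = 27·42366281 + 8403469 = 1152293056, q_7 = 27·13977002 + 2772377 = 380151431 → 1152293056/380151431
APPEND 2: p_8 = 2·1152293056 + 42366281 = 2346952393, q_8 = 2·380151431 + 13977002 = 774279864 → 2346952393/774279864
APPEND 22: p_9 = 22·2346952393 + 1152293056 = 52785245702, q_9 = 22·774279864 + 380151431 = 17414308439 → 52785245702/17414308439
APPEND 38: p_10 = 38·52785245702 + 2346952393 = 2008186289069, q_10 = 38·17414308439 + 774279864 = 662518000546 → 2008186289069/662518000546
APPEND 31: p_11 = 31·2008186289069 + 52785245702 = 62306560206841, q_11 = 31·662518000546 + 17414308439 = 20555472325365 → 62306560206841/20555472325365
APPEND 33: p_12 = 33·62306560206841 + 2008186289069 = 2058124673114822, q_12 = 33·20555472325365 + 662518000546 = 678993104737591 → 2058124673114822/678993104737591
APPEND 12: p_13 = 12·2058124673114822 + 62306560206841 = 24759802637584705, q_13 = 12·678993104737591 + 20555472325365 = 8168472729176457 → 24759802637584705/8168472729176457
APPEND 40: p_14 = 40·24759802637584705 + 2058124673114822 = 992450230176503022, q_14 = 40·8168472729176457 + 678993104737591 = 327417902271795871 → 992450230176503022/327417902271795871
APPEND 49: p_15 = 49·992450230176503022 + 24759802637584705 = 48654821081286232783, q_15 = 49·327417902271795871 + 8168472729176457 = 16051645684047174136 → 48654821081286232783/16051645684047174136
APPEND 37: p_16 = 37·48654821081286232783 + 992450230176503022 = 1801220830237767115993, q_16 = 37·16051645684047174136 + 327417902271795871 = 594238308212017238903 → 1801220830237767115993/594238308212017238903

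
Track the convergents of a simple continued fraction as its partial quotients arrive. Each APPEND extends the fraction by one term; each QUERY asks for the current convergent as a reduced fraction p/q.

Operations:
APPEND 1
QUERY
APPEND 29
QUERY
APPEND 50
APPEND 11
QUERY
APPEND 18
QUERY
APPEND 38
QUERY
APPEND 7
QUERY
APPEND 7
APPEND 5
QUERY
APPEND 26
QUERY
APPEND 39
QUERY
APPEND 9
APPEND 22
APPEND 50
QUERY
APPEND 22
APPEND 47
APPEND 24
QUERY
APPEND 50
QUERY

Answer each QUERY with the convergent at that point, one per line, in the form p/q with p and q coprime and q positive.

APPEND 1: p_0 = 1·1 + 0 = 1, q_0 = 1·0 + 1 = 1 → 1/1
APPEND 29: p_1 = 29·1 + 1 = 30, q_1 = 29·1 + 0 = 29 → 30/29
APPEND 50: p_2 = 50·30 + 1 = 1501, q_2 = 50·29 + 1 = 1451 → 1501/1451
APPEND 11: p_3 = 11·1501 + 30 = 16541, q_3 = 11·1451 + 29 = 15990 → 16541/15990
APPEND 18: p_4 = 18·16541 + 1501 = 299239, q_4 = 18·15990 + 1451 = 289271 → 299239/289271
APPEND 38: p_5 = 38·299239 + 16541 = 11387623, q_5 = 38·289271 + 15990 = 11008288 → 11387623/11008288
APPEND 7: p_6 = 7·11387623 + 299239 = 80012600, q_6 = 7·11008288 + 289271 = 77347287 → 80012600/77347287
APPEND 7: p_7 = 7·80012600 + 11387623 = 571475823, q_7 = 7·77347287 + 11008288 = 552439297 → 571475823/552439297
APPEND 5: p_8 = 5·571475823 + 80012600 = 2937391715, q_8 = 5·552439297 + 77347287 = 2839543772 → 2937391715/2839543772
APPEND 26: p_9 = 26·2937391715 + 571475823 = 76943660413, q_9 = 26·2839543772 + 552439297 = 74380577369 → 76943660413/74380577369
APPEND 39: p_10 = 39·76943660413 + 2937391715 = 3003740147822, q_10 = 39·74380577369 + 2839543772 = 2903682061163 → 3003740147822/2903682061163
APPEND 9: p_11 = 9·3003740147822 + 76943660413 = 27110604990811, q_11 = 9·2903682061163 + 74380577369 = 26207519127836 → 27110604990811/26207519127836
APPEND 22: p_12 = 22·27110604990811 + 3003740147822 = 599437049945664, q_12 = 22·26207519127836 + 2903682061163 = 579469102873555 → 599437049945664/579469102873555
APPEND 50: p_13 = 50·599437049945664 + 27110604990811 = 29998963102274011, q_13 = 50·579469102873555 + 26207519127836 = 28999662662805586 → 29998963102274011/28999662662805586
APPEND 22: p_14 = 22·29998963102274011 + 599437049945664 = 660576625299973906, q_14 = 22·28999662662805586 + 579469102873555 = 638572047684596447 → 660576625299973906/638572047684596447
APPEND 47: p_15 = 47·660576625299973906 + 29998963102274011 = 31077100352201047593, q_15 = 47·638572047684596447 + 28999662662805586 = 30041885903838838595 → 31077100352201047593/30041885903838838595
APPEND 24: p_16 = 24·31077100352201047593 + 660576625299973906 = 746510985078125116138, q_16 = 24·30041885903838838595 + 638572047684596447 = 721643833739816722727 → 746510985078125116138/721643833739816722727
APPEND 50: p_17 = 50·746510985078125116138 + 31077100352201047593 = 37356626354258456854493, q_17 = 50·721643833739816722727 + 30041885903838838595 = 36112233572894674974945 → 37356626354258456854493/36112233572894674974945

1/1
30/29
16541/15990
299239/289271
11387623/11008288
80012600/77347287
2937391715/2839543772
76943660413/74380577369
3003740147822/2903682061163
29998963102274011/28999662662805586
746510985078125116138/721643833739816722727
37356626354258456854493/36112233572894674974945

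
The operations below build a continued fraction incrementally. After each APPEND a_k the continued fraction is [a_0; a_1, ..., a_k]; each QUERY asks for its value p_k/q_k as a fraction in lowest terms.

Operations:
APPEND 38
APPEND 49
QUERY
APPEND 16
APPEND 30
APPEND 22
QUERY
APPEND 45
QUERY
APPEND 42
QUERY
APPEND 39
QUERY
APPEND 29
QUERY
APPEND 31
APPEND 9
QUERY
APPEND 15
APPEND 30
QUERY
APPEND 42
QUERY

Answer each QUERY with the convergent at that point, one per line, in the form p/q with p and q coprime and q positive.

1863/49
19769192/519963
890510883/23421934
37421226278/984241191
1460318335725/38408828383
42386652962303/1114840264298
11881405694466365/312500953458887
5397977365009344155/141975883720606667
226894585862369617103/5967709229024384940

APPEND 38: p_0 = 38·1 + 0 = 38, q_0 = 38·0 + 1 = 1 → 38/1
APPEND 49: p_1 = 49·38 + 1 = 1863, q_1 = 49·1 + 0 = 49 → 1863/49
APPEND 16: p_2 = 16·1863 + 38 = 29846, q_2 = 16·49 + 1 = 785 → 29846/785
APPEND 30: p_3 = 30·29846 + 1863 = 897243, q_3 = 30·785 + 49 = 23599 → 897243/23599
APPEND 22: p_4 = 22·897243 + 29846 = 19769192, q_4 = 22·23599 + 785 = 519963 → 19769192/519963
APPEND 45: p_5 = 45·19769192 + 897243 = 890510883, q_5 = 45·519963 + 23599 = 23421934 → 890510883/23421934
APPEND 42: p_6 = 42·890510883 + 19769192 = 37421226278, q_6 = 42·23421934 + 519963 = 984241191 → 37421226278/984241191
APPEND 39: p_7 = 39·37421226278 + 890510883 = 1460318335725, q_7 = 39·984241191 + 23421934 = 38408828383 → 1460318335725/38408828383
APPEND 29: p_8 = 29·1460318335725 + 37421226278 = 42386652962303, q_8 = 29·38408828383 + 984241191 = 1114840264298 → 42386652962303/1114840264298
APPEND 31: p_9 = 31·42386652962303 + 1460318335725 = 1315446560167118, q_9 = 31·1114840264298 + 38408828383 = 34598457021621 → 1315446560167118/34598457021621
APPEND 9: p_10 = 9·1315446560167118 + 42386652962303 = 11881405694466365, q_10 = 9·34598457021621 + 1114840264298 = 312500953458887 → 11881405694466365/312500953458887
APPEND 15: p_11 = 15·11881405694466365 + 1315446560167118 = 179536531977162593, q_11 = 15·312500953458887 + 34598457021621 = 4722112758904926 → 179536531977162593/4722112758904926
APPEND 30: p_12 = 30·179536531977162593 + 11881405694466365 = 5397977365009344155, q_12 = 30·4722112758904926 + 312500953458887 = 141975883720606667 → 5397977365009344155/141975883720606667
APPEND 42: p_13 = 42·5397977365009344155 + 179536531977162593 = 226894585862369617103, q_13 = 42·141975883720606667 + 4722112758904926 = 5967709229024384940 → 226894585862369617103/5967709229024384940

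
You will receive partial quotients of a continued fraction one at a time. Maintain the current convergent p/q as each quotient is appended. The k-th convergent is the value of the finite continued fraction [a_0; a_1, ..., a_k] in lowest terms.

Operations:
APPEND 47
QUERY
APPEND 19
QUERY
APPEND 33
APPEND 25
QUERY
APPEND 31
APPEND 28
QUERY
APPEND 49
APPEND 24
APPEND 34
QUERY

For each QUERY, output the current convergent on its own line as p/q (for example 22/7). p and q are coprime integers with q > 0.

APPEND 47: p_0 = 47·1 + 0 = 47, q_0 = 47·0 + 1 = 1 → 47/1
APPEND 19: p_1 = 19·47 + 1 = 894, q_1 = 19·1 + 0 = 19 → 894/19
APPEND 33: p_2 = 33·894 + 47 = 29549, q_2 = 33·19 + 1 = 628 → 29549/628
APPEND 25: p_3 = 25·29549 + 894 = 739619, q_3 = 25·628 + 19 = 15719 → 739619/15719
APPEND 31: p_4 = 31·739619 + 29549 = 22957738, q_4 = 31·15719 + 628 = 487917 → 22957738/487917
APPEND 28: p_5 = 28·22957738 + 739619 = 643556283, q_5 = 28·487917 + 15719 = 13677395 → 643556283/13677395
APPEND 49: p_6 = 49·643556283 + 22957738 = 31557215605, q_6 = 49·13677395 + 487917 = 670680272 → 31557215605/670680272
APPEND 24: p_7 = 24·31557215605 + 643556283 = 758016730803, q_7 = 24·670680272 + 13677395 = 16110003923 → 758016730803/16110003923
APPEND 34: p_8 = 34·758016730803 + 31557215605 = 25804126062907, q_8 = 34·16110003923 + 670680272 = 548410813654 → 25804126062907/548410813654

47/1
894/19
739619/15719
643556283/13677395
25804126062907/548410813654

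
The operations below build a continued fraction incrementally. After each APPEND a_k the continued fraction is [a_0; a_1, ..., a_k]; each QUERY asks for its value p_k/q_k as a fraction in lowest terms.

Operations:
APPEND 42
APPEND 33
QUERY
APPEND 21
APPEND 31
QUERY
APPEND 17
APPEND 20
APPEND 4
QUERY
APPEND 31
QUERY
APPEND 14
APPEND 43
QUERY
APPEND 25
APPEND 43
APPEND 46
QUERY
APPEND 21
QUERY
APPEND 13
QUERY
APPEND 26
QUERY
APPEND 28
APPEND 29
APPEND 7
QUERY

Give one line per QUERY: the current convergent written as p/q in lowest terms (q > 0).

APPEND 42: p_0 = 42·1 + 0 = 42, q_0 = 42·0 + 1 = 1 → 42/1
APPEND 33: p_1 = 33·42 + 1 = 1387, q_1 = 33·1 + 0 = 33 → 1387/33
APPEND 21: p_2 = 21·1387 + 42 = 29169, q_2 = 21·33 + 1 = 694 → 29169/694
APPEND 31: p_3 = 31·29169 + 1387 = 905626, q_3 = 31·694 + 33 = 21547 → 905626/21547
APPEND 17: p_4 = 17·905626 + 29169 = 15424811, q_4 = 17·21547 + 694 = 366993 → 15424811/366993
APPEND 20: p_5 = 20·15424811 + 905626 = 309401846, q_5 = 20·366993 + 21547 = 7361407 → 309401846/7361407
APPEND 4: p_6 = 4·309401846 + 15424811 = 1253032195, q_6 = 4·7361407 + 366993 = 29812621 → 1253032195/29812621
APPEND 31: p_7 = 31·1253032195 + 309401846 = 39153399891, q_7 = 31·29812621 + 7361407 = 931552658 → 39153399891/931552658
APPEND 14: p_8 = 14·39153399891 + 1253032195 = 549400630669, q_8 = 14·931552658 + 29812621 = 13071549833 → 549400630669/13071549833
APPEND 43: p_9 = 43·549400630669 + 39153399891 = 23663380518658, q_9 = 43·13071549833 + 931552658 = 563008195477 → 23663380518658/563008195477
APPEND 25: p_10 = 25·23663380518658 + 549400630669 = 592133913597119, q_10 = 25·563008195477 + 13071549833 = 14088276436758 → 592133913597119/14088276436758
APPEND 43: p_11 = 43·592133913597119 + 23663380518658 = 25485421665194775, q_11 = 43·14088276436758 + 563008195477 = 606358894976071 → 25485421665194775/606358894976071
APPEND 46: p_12 = 46·25485421665194775 + 592133913597119 = 1172921530512556769, q_12 = 46·606358894976071 + 14088276436758 = 27906597445336024 → 1172921530512556769/27906597445336024
APPEND 21: p_13 = 21·1172921530512556769 + 25485421665194775 = 24656837562428886924, q_13 = 21·27906597445336024 + 606358894976071 = 586644905247032575 → 24656837562428886924/586644905247032575
APPEND 13: p_14 = 13·24656837562428886924 + 1172921530512556769 = 321711809842088086781, q_14 = 13·586644905247032575 + 27906597445336024 = 7654290365656759499 → 321711809842088086781/7654290365656759499
APPEND 26: p_15 = 26·321711809842088086781 + 24656837562428886924 = 8389163893456719143230, q_15 = 26·7654290365656759499 + 586644905247032575 = 199598194412322779549 → 8389163893456719143230/199598194412322779549
APPEND 28: p_16 = 28·8389163893456719143230 + 321711809842088086781 = 235218300826630224097221, q_16 = 28·199598194412322779549 + 7654290365656759499 = 5596403733910694586871 → 235218300826630224097221/5596403733910694586871
APPEND 29: p_17 = 29·235218300826630224097221 + 8389163893456719143230 = 6829719887865733217962639, q_17 = 29·5596403733910694586871 + 199598194412322779549 = 162495306477822465798808 → 6829719887865733217962639/162495306477822465798808
APPEND 7: p_18 = 7·6829719887865733217962639 + 235218300826630224097221 = 48043257515886762749835694, q_18 = 7·162495306477822465798808 + 5596403733910694586871 = 1143063549078667955178527 → 48043257515886762749835694/1143063549078667955178527

1387/33
905626/21547
1253032195/29812621
39153399891/931552658
23663380518658/563008195477
1172921530512556769/27906597445336024
24656837562428886924/586644905247032575
321711809842088086781/7654290365656759499
8389163893456719143230/199598194412322779549
48043257515886762749835694/1143063549078667955178527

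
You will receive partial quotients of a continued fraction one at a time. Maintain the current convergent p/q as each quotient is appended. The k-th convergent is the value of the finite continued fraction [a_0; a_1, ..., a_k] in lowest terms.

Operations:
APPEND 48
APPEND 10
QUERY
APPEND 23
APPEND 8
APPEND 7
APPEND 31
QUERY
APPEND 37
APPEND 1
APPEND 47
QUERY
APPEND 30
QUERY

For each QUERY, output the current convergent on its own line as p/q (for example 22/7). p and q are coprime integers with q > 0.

481/10
19826883/412205
36174969021/752085091
1086003128878/22578229757

APPEND 48: p_0 = 48·1 + 0 = 48, q_0 = 48·0 + 1 = 1 → 48/1
APPEND 10: p_1 = 10·48 + 1 = 481, q_1 = 10·1 + 0 = 10 → 481/10
APPEND 23: p_2 = 23·481 + 48 = 11111, q_2 = 23·10 + 1 = 231 → 11111/231
APPEND 8: p_3 = 8·11111 + 481 = 89369, q_3 = 8·231 + 10 = 1858 → 89369/1858
APPEND 7: p_4 = 7·89369 + 11111 = 636694, q_4 = 7·1858 + 231 = 13237 → 636694/13237
APPEND 31: p_5 = 31·636694 + 89369 = 19826883, q_5 = 31·13237 + 1858 = 412205 → 19826883/412205
APPEND 37: p_6 = 37·19826883 + 636694 = 734231365, q_6 = 37·412205 + 13237 = 15264822 → 734231365/15264822
APPEND 1: p_7 = 1·734231365 + 19826883 = 754058248, q_7 = 1·15264822 + 412205 = 15677027 → 754058248/15677027
APPEND 47: p_8 = 47·754058248 + 734231365 = 36174969021, q_8 = 47·15677027 + 15264822 = 752085091 → 36174969021/752085091
APPEND 30: p_9 = 30·36174969021 + 754058248 = 1086003128878, q_9 = 30·752085091 + 15677027 = 22578229757 → 1086003128878/22578229757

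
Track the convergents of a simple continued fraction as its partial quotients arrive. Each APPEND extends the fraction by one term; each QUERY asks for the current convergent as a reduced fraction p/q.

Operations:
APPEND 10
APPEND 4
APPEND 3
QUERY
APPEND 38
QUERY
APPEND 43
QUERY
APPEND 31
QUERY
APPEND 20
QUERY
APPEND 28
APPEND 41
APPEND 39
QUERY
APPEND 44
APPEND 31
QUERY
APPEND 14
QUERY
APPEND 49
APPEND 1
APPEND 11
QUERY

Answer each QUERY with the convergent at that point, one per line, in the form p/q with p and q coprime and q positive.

133/13
5095/498
219218/21427
6800853/664735
136236278/13316127
6119579834042/598145394553
8358087717337575/816943615570643
117282646369742293/11463544342833392
70352602228083684407/6876466384744049524

APPEND 10: p_0 = 10·1 + 0 = 10, q_0 = 10·0 + 1 = 1 → 10/1
APPEND 4: p_1 = 4·10 + 1 = 41, q_1 = 4·1 + 0 = 4 → 41/4
APPEND 3: p_2 = 3·41 + 10 = 133, q_2 = 3·4 + 1 = 13 → 133/13
APPEND 38: p_3 = 38·133 + 41 = 5095, q_3 = 38·13 + 4 = 498 → 5095/498
APPEND 43: p_4 = 43·5095 + 133 = 219218, q_4 = 43·498 + 13 = 21427 → 219218/21427
APPEND 31: p_5 = 31·219218 + 5095 = 6800853, q_5 = 31·21427 + 498 = 664735 → 6800853/664735
APPEND 20: p_6 = 20·6800853 + 219218 = 136236278, q_6 = 20·664735 + 21427 = 13316127 → 136236278/13316127
APPEND 28: p_7 = 28·136236278 + 6800853 = 3821416637, q_7 = 28·13316127 + 664735 = 373516291 → 3821416637/373516291
APPEND 41: p_8 = 41·3821416637 + 136236278 = 156814318395, q_8 = 41·373516291 + 13316127 = 15327484058 → 156814318395/15327484058
APPEND 39: p_9 = 39·156814318395 + 3821416637 = 6119579834042, q_9 = 39·15327484058 + 373516291 = 598145394553 → 6119579834042/598145394553
APPEND 44: p_10 = 44·6119579834042 + 156814318395 = 269418327016243, q_10 = 44·598145394553 + 15327484058 = 26333724844390 → 269418327016243/26333724844390
APPEND 31: p_11 = 31·269418327016243 + 6119579834042 = 8358087717337575, q_11 = 31·26333724844390 + 598145394553 = 816943615570643 → 8358087717337575/816943615570643
APPEND 14: p_12 = 14·8358087717337575 + 269418327016243 = 117282646369742293, q_12 = 14·816943615570643 + 26333724844390 = 11463544342833392 → 117282646369742293/11463544342833392
APPEND 49: p_13 = 49·117282646369742293 + 8358087717337575 = 5755207759834709932, q_13 = 49·11463544342833392 + 816943615570643 = 562530616414406851 → 5755207759834709932/562530616414406851
APPEND 1: p_14 = 1·5755207759834709932 + 117282646369742293 = 5872490406204452225, q_14 = 1·562530616414406851 + 11463544342833392 = 573994160757240243 → 5872490406204452225/573994160757240243
APPEND 11: p_15 = 11·5872490406204452225 + 5755207759834709932 = 70352602228083684407, q_15 = 11·573994160757240243 + 562530616414406851 = 6876466384744049524 → 70352602228083684407/6876466384744049524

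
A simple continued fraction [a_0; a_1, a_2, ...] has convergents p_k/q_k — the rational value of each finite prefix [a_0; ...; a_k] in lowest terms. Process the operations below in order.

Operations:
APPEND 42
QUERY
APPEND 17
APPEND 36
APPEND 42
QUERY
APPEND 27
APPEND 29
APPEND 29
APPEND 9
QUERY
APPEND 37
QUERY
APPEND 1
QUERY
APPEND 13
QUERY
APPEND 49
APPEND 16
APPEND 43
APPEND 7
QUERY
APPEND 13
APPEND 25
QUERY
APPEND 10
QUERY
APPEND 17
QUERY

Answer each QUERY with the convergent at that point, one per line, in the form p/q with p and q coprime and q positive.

APPEND 42: p_0 = 42·1 + 0 = 42, q_0 = 42·0 + 1 = 1 → 42/1
APPEND 17: p_1 = 17·42 + 1 = 715, q_1 = 17·1 + 0 = 17 → 715/17
APPEND 36: p_2 = 36·715 + 42 = 25782, q_2 = 36·17 + 1 = 613 → 25782/613
APPEND 42: p_3 = 42·25782 + 715 = 1083559, q_3 = 42·613 + 17 = 25763 → 1083559/25763
APPEND 27: p_4 = 27·1083559 + 25782 = 29281875, q_4 = 27·25763 + 613 = 696214 → 29281875/696214
APPEND 29: p_5 = 29·29281875 + 1083559 = 850257934, q_5 = 29·696214 + 25763 = 20215969 → 850257934/20215969
APPEND 29: p_6 = 29·850257934 + 29281875 = 24686761961, q_6 = 29·20215969 + 696214 = 586959315 → 24686761961/586959315
APPEND 9: p_7 = 9·24686761961 + 850257934 = 223031115583, q_7 = 9·586959315 + 20215969 = 5302849804 → 223031115583/5302849804
APPEND 37: p_8 = 37·223031115583 + 24686761961 = 8276838038532, q_8 = 37·5302849804 + 586959315 = 196792402063 → 8276838038532/196792402063
APPEND 1: p_9 = 1·8276838038532 + 223031115583 = 8499869154115, q_9 = 1·196792402063 + 5302849804 = 202095251867 → 8499869154115/202095251867
APPEND 13: p_10 = 13·8499869154115 + 8276838038532 = 118775137042027, q_10 = 13·202095251867 + 196792402063 = 2824030676334 → 118775137042027/2824030676334
APPEND 49: p_11 = 49·118775137042027 + 8499869154115 = 5828481584213438, q_11 = 49·2824030676334 + 202095251867 = 138579598392233 → 5828481584213438/138579598392233
APPEND 16: p_12 = 16·5828481584213438 + 118775137042027 = 93374480484457035, q_12 = 16·138579598392233 + 2824030676334 = 2220097604952062 → 93374480484457035/2220097604952062
APPEND 43: p_13 = 43·93374480484457035 + 5828481584213438 = 4020931142415865943, q_13 = 43·2220097604952062 + 138579598392233 = 95602776611330899 → 4020931142415865943/95602776611330899
APPEND 7: p_14 = 7·4020931142415865943 + 93374480484457035 = 28239892477395518636, q_14 = 7·95602776611330899 + 2220097604952062 = 671439533884268355 → 28239892477395518636/671439533884268355
APPEND 13: p_15 = 13·28239892477395518636 + 4020931142415865943 = 371139533348557608211, q_15 = 13·671439533884268355 + 95602776611330899 = 8824316717106819514 → 371139533348557608211/8824316717106819514
APPEND 25: p_16 = 25·371139533348557608211 + 28239892477395518636 = 9306728226191335723911, q_16 = 25·8824316717106819514 + 671439533884268355 = 221279357461554756205 → 9306728226191335723911/221279357461554756205
APPEND 10: p_17 = 10·9306728226191335723911 + 371139533348557608211 = 93438421795261914847321, q_17 = 10·221279357461554756205 + 8824316717106819514 = 2221617891332654381564 → 93438421795261914847321/2221617891332654381564
APPEND 17: p_18 = 17·93438421795261914847321 + 9306728226191335723911 = 1597759898745643888128368, q_18 = 17·2221617891332654381564 + 221279357461554756205 = 37988783510116679242793 → 1597759898745643888128368/37988783510116679242793

42/1
1083559/25763
223031115583/5302849804
8276838038532/196792402063
8499869154115/202095251867
118775137042027/2824030676334
28239892477395518636/671439533884268355
9306728226191335723911/221279357461554756205
93438421795261914847321/2221617891332654381564
1597759898745643888128368/37988783510116679242793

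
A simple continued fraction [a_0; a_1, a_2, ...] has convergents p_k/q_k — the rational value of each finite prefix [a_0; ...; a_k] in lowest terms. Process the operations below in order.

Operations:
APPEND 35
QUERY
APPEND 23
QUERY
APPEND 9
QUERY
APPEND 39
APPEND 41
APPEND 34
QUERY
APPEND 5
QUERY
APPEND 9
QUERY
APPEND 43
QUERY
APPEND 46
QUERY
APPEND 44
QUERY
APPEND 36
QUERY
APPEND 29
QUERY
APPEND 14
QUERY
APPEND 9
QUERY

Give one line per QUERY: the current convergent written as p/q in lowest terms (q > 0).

35/1
806/23
7289/208
397930241/11355397
2001346651/57110728
18410050100/525351949
793633500951/22647244535
36525551093846/1042298600559
1607917881630175/45883785669131
57921569289780146/1652858582689275
1681333427285254409/47978782683658106
23596589551283341872/673355816153902759
214050639388835331257/6108181128068782937

APPEND 35: p_0 = 35·1 + 0 = 35, q_0 = 35·0 + 1 = 1 → 35/1
APPEND 23: p_1 = 23·35 + 1 = 806, q_1 = 23·1 + 0 = 23 → 806/23
APPEND 9: p_2 = 9·806 + 35 = 7289, q_2 = 9·23 + 1 = 208 → 7289/208
APPEND 39: p_3 = 39·7289 + 806 = 285077, q_3 = 39·208 + 23 = 8135 → 285077/8135
APPEND 41: p_4 = 41·285077 + 7289 = 11695446, q_4 = 41·8135 + 208 = 333743 → 11695446/333743
APPEND 34: p_5 = 34·11695446 + 285077 = 397930241, q_5 = 34·333743 + 8135 = 11355397 → 397930241/11355397
APPEND 5: p_6 = 5·397930241 + 11695446 = 2001346651, q_6 = 5·11355397 + 333743 = 57110728 → 2001346651/57110728
APPEND 9: p_7 = 9·2001346651 + 397930241 = 18410050100, q_7 = 9·57110728 + 11355397 = 525351949 → 18410050100/525351949
APPEND 43: p_8 = 43·18410050100 + 2001346651 = 793633500951, q_8 = 43·525351949 + 57110728 = 22647244535 → 793633500951/22647244535
APPEND 46: p_9 = 46·793633500951 + 18410050100 = 36525551093846, q_9 = 46·22647244535 + 525351949 = 1042298600559 → 36525551093846/1042298600559
APPEND 44: p_10 = 44·36525551093846 + 793633500951 = 1607917881630175, q_10 = 44·1042298600559 + 22647244535 = 45883785669131 → 1607917881630175/45883785669131
APPEND 36: p_11 = 36·1607917881630175 + 36525551093846 = 57921569289780146, q_11 = 36·45883785669131 + 1042298600559 = 1652858582689275 → 57921569289780146/1652858582689275
APPEND 29: p_12 = 29·57921569289780146 + 1607917881630175 = 1681333427285254409, q_12 = 29·1652858582689275 + 45883785669131 = 47978782683658106 → 1681333427285254409/47978782683658106
APPEND 14: p_13 = 14·1681333427285254409 + 57921569289780146 = 23596589551283341872, q_13 = 14·47978782683658106 + 1652858582689275 = 673355816153902759 → 23596589551283341872/673355816153902759
APPEND 9: p_14 = 9·23596589551283341872 + 1681333427285254409 = 214050639388835331257, q_14 = 9·673355816153902759 + 47978782683658106 = 6108181128068782937 → 214050639388835331257/6108181128068782937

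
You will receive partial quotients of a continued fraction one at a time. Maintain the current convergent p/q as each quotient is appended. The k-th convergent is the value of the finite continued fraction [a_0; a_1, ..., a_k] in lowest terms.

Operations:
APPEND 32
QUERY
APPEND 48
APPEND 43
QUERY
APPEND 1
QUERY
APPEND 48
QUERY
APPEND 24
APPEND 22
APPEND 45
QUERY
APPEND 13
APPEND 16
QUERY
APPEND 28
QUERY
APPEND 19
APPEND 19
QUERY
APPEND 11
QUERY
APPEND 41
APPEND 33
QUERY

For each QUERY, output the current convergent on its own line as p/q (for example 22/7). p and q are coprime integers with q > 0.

32/1
66123/2065
67660/2113
3313803/103489
79031662747/2468133364
16545689359035/516716547748
464308468158998/14500203862843
168394033571378941/5258891412756378
1861172775869548348/58123826130261923
2525584941635223968245/78873203996995604216

APPEND 32: p_0 = 32·1 + 0 = 32, q_0 = 32·0 + 1 = 1 → 32/1
APPEND 48: p_1 = 48·32 + 1 = 1537, q_1 = 48·1 + 0 = 48 → 1537/48
APPEND 43: p_2 = 43·1537 + 32 = 66123, q_2 = 43·48 + 1 = 2065 → 66123/2065
APPEND 1: p_3 = 1·66123 + 1537 = 67660, q_3 = 1·2065 + 48 = 2113 → 67660/2113
APPEND 48: p_4 = 48·67660 + 66123 = 3313803, q_4 = 48·2113 + 2065 = 103489 → 3313803/103489
APPEND 24: p_5 = 24·3313803 + 67660 = 79598932, q_5 = 24·103489 + 2113 = 2485849 → 79598932/2485849
APPEND 22: p_6 = 22·79598932 + 3313803 = 1754490307, q_6 = 22·2485849 + 103489 = 54792167 → 1754490307/54792167
APPEND 45: p_7 = 45·1754490307 + 79598932 = 79031662747, q_7 = 45·54792167 + 2485849 = 2468133364 → 79031662747/2468133364
APPEND 13: p_8 = 13·79031662747 + 1754490307 = 1029166106018, q_8 = 13·2468133364 + 54792167 = 32140525899 → 1029166106018/32140525899
APPEND 16: p_9 = 16·1029166106018 + 79031662747 = 16545689359035, q_9 = 16·32140525899 + 2468133364 = 516716547748 → 16545689359035/516716547748
APPEND 28: p_10 = 28·16545689359035 + 1029166106018 = 464308468158998, q_10 = 28·516716547748 + 32140525899 = 14500203862843 → 464308468158998/14500203862843
APPEND 19: p_11 = 19·464308468158998 + 16545689359035 = 8838406584379997, q_11 = 19·14500203862843 + 516716547748 = 276020589941765 → 8838406584379997/276020589941765
APPEND 19: p_12 = 19·8838406584379997 + 464308468158998 = 168394033571378941, q_12 = 19·276020589941765 + 14500203862843 = 5258891412756378 → 168394033571378941/5258891412756378
APPEND 11: p_13 = 11·168394033571378941 + 8838406584379997 = 1861172775869548348, q_13 = 11·5258891412756378 + 276020589941765 = 58123826130261923 → 1861172775869548348/58123826130261923
APPEND 41: p_14 = 41·1861172775869548348 + 168394033571378941 = 76476477844222861209, q_14 = 41·58123826130261923 + 5258891412756378 = 2388335762753495221 → 76476477844222861209/2388335762753495221
APPEND 33: p_15 = 33·76476477844222861209 + 1861172775869548348 = 2525584941635223968245, q_15 = 33·2388335762753495221 + 58123826130261923 = 78873203996995604216 → 2525584941635223968245/78873203996995604216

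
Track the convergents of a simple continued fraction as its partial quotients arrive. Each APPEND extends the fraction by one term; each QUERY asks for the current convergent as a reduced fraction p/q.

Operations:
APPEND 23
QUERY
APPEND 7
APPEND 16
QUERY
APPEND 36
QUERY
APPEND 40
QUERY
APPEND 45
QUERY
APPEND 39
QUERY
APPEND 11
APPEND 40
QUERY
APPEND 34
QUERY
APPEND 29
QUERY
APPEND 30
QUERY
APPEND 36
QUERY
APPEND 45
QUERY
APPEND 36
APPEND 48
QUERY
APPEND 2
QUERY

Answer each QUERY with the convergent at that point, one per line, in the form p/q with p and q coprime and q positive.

APPEND 23: p_0 = 23·1 + 0 = 23, q_0 = 23·0 + 1 = 1 → 23/1
APPEND 7: p_1 = 7·23 + 1 = 162, q_1 = 7·1 + 0 = 7 → 162/7
APPEND 16: p_2 = 16·162 + 23 = 2615, q_2 = 16·7 + 1 = 113 → 2615/113
APPEND 36: p_3 = 36·2615 + 162 = 94302, q_3 = 36·113 + 7 = 4075 → 94302/4075
APPEND 40: p_4 = 40·94302 + 2615 = 3774695, q_4 = 40·4075 + 113 = 163113 → 3774695/163113
APPEND 45: p_5 = 45·3774695 + 94302 = 169955577, q_5 = 45·163113 + 4075 = 7344160 → 169955577/7344160
APPEND 39: p_6 = 39·169955577 + 3774695 = 6632042198, q_6 = 39·7344160 + 163113 = 286585353 → 6632042198/286585353
APPEND 11: p_7 = 11·6632042198 + 169955577 = 73122419755, q_7 = 11·286585353 + 7344160 = 3159783043 → 73122419755/3159783043
APPEND 40: p_8 = 40·73122419755 + 6632042198 = 2931528832398, q_8 = 40·3159783043 + 286585353 = 126677907073 → 2931528832398/126677907073
APPEND 34: p_9 = 34·2931528832398 + 73122419755 = 99745102721287, q_9 = 34·126677907073 + 3159783043 = 4310208623525 → 99745102721287/4310208623525
APPEND 29: p_10 = 29·99745102721287 + 2931528832398 = 2895539507749721, q_10 = 29·4310208623525 + 126677907073 = 125122727989298 → 2895539507749721/125122727989298
APPEND 30: p_11 = 30·2895539507749721 + 99745102721287 = 86965930335212917, q_11 = 30·125122727989298 + 4310208623525 = 3757992048302465 → 86965930335212917/3757992048302465
APPEND 36: p_12 = 36·86965930335212917 + 2895539507749721 = 3133669031575414733, q_12 = 36·3757992048302465 + 125122727989298 = 135412836466878038 → 3133669031575414733/135412836466878038
APPEND 45: p_13 = 45·3133669031575414733 + 86965930335212917 = 141102072351228875902, q_13 = 45·135412836466878038 + 3757992048302465 = 6097335633057814175 → 141102072351228875902/6097335633057814175
APPEND 36: p_14 = 36·141102072351228875902 + 3133669031575414733 = 5082808273675814947205, q_14 = 36·6097335633057814175 + 135412836466878038 = 219639495626548188338 → 5082808273675814947205/219639495626548188338
APPEND 48: p_15 = 48·5082808273675814947205 + 141102072351228875902 = 244115899208790346341742, q_15 = 48·219639495626548188338 + 6097335633057814175 = 10548793125707370854399 → 244115899208790346341742/10548793125707370854399
APPEND 2: p_16 = 2·244115899208790346341742 + 5082808273675814947205 = 493314606691256507630689, q_16 = 2·10548793125707370854399 + 219639495626548188338 = 21317225747041289897136 → 493314606691256507630689/21317225747041289897136

23/1
2615/113
94302/4075
3774695/163113
169955577/7344160
6632042198/286585353
2931528832398/126677907073
99745102721287/4310208623525
2895539507749721/125122727989298
86965930335212917/3757992048302465
3133669031575414733/135412836466878038
141102072351228875902/6097335633057814175
244115899208790346341742/10548793125707370854399
493314606691256507630689/21317225747041289897136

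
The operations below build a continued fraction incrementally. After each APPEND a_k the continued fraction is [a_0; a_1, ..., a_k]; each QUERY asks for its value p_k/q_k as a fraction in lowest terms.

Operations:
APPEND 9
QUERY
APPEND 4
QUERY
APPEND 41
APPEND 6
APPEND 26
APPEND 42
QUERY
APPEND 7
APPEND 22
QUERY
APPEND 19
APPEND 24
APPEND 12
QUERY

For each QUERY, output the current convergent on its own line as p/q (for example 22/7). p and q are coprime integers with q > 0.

9/1
37/4
10112041/1093372
1572658323/170044858
8674864927628/937976261731

APPEND 9: p_0 = 9·1 + 0 = 9, q_0 = 9·0 + 1 = 1 → 9/1
APPEND 4: p_1 = 4·9 + 1 = 37, q_1 = 4·1 + 0 = 4 → 37/4
APPEND 41: p_2 = 41·37 + 9 = 1526, q_2 = 41·4 + 1 = 165 → 1526/165
APPEND 6: p_3 = 6·1526 + 37 = 9193, q_3 = 6·165 + 4 = 994 → 9193/994
APPEND 26: p_4 = 26·9193 + 1526 = 240544, q_4 = 26·994 + 165 = 26009 → 240544/26009
APPEND 42: p_5 = 42·240544 + 9193 = 10112041, q_5 = 42·26009 + 994 = 1093372 → 10112041/1093372
APPEND 7: p_6 = 7·10112041 + 240544 = 71024831, q_6 = 7·1093372 + 26009 = 7679613 → 71024831/7679613
APPEND 22: p_7 = 22·71024831 + 10112041 = 1572658323, q_7 = 22·7679613 + 1093372 = 170044858 → 1572658323/170044858
APPEND 19: p_8 = 19·1572658323 + 71024831 = 29951532968, q_8 = 19·170044858 + 7679613 = 3238531915 → 29951532968/3238531915
APPEND 24: p_9 = 24·29951532968 + 1572658323 = 720409449555, q_9 = 24·3238531915 + 170044858 = 77894810818 → 720409449555/77894810818
APPEND 12: p_10 = 12·720409449555 + 29951532968 = 8674864927628, q_10 = 12·77894810818 + 3238531915 = 937976261731 → 8674864927628/937976261731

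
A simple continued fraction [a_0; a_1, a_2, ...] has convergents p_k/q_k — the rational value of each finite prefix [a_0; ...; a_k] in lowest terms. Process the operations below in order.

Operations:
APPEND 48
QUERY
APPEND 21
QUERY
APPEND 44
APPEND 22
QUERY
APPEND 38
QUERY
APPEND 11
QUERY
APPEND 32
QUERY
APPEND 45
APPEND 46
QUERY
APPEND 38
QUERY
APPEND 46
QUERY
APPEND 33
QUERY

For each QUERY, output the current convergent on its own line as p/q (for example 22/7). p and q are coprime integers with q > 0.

APPEND 48: p_0 = 48·1 + 0 = 48, q_0 = 48·0 + 1 = 1 → 48/1
APPEND 21: p_1 = 21·48 + 1 = 1009, q_1 = 21·1 + 0 = 21 → 1009/21
APPEND 44: p_2 = 44·1009 + 48 = 44444, q_2 = 44·21 + 1 = 925 → 44444/925
APPEND 22: p_3 = 22·44444 + 1009 = 978777, q_3 = 22·925 + 21 = 20371 → 978777/20371
APPEND 38: p_4 = 38·978777 + 44444 = 37237970, q_4 = 38·20371 + 925 = 775023 → 37237970/775023
APPEND 11: p_5 = 11·37237970 + 978777 = 410596447, q_5 = 11·775023 + 20371 = 8545624 → 410596447/8545624
APPEND 32: p_6 = 32·410596447 + 37237970 = 13176324274, q_6 = 32·8545624 + 775023 = 274234991 → 13176324274/274234991
APPEND 45: p_7 = 45·13176324274 + 410596447 = 593345188777, q_7 = 45·274234991 + 8545624 = 12349120219 → 593345188777/12349120219
APPEND 46: p_8 = 46·593345188777 + 13176324274 = 27307055008016, q_8 = 46·12349120219 + 274234991 = 568333765065 → 27307055008016/568333765065
APPEND 38: p_9 = 38·27307055008016 + 593345188777 = 1038261435493385, q_9 = 38·568333765065 + 12349120219 = 21609032192689 → 1038261435493385/21609032192689
APPEND 46: p_10 = 46·1038261435493385 + 27307055008016 = 47787333087703726, q_10 = 46·21609032192689 + 568333765065 = 994583814628759 → 47787333087703726/994583814628759
APPEND 33: p_11 = 33·47787333087703726 + 1038261435493385 = 1578020253329716343, q_11 = 33·994583814628759 + 21609032192689 = 32842874914941736 → 1578020253329716343/32842874914941736

48/1
1009/21
978777/20371
37237970/775023
410596447/8545624
13176324274/274234991
27307055008016/568333765065
1038261435493385/21609032192689
47787333087703726/994583814628759
1578020253329716343/32842874914941736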